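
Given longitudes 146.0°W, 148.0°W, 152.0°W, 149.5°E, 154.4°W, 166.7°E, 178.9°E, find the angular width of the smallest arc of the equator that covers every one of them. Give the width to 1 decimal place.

Sort the longitudes: -154.4°, -152.0°, -148.0°, -146.0°, +149.5°, +166.7°, +178.9°.
Eastward gaps between consecutive values (wrapping around): 2.4°, 4.0°, 2.0°, 295.5°, 17.2°, 12.2°, 26.7°.
Largest gap = 295.5° ⇒ minimal covering band is its complement: 360° − 295.5° = 64.5°.
Band runs from +149.5° eastward to -146.0°, crossing the antimeridian.

64.5°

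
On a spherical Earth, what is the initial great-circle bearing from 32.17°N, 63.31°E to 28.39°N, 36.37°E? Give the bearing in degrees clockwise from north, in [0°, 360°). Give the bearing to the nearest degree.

268°

Δλ = 36.37 − 63.31 = -26.94°.
θ = atan2( sin Δλ · cos φ₂ , cos φ₁ · sin φ₂ − sin φ₁ · cos φ₂ · cos Δλ )
  = atan2(-0.39857, -0.01510) = -92.169° → normalised to [0°, 360°): 267.831°.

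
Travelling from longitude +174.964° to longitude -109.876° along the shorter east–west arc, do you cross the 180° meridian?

Yes

Naïve |-109.876 − 174.964| = 284.84° > 180°, so the shorter arc goes the other way round — across 180°.
Signed shortest Δλ = ((-109.876 − 174.964 + 180) mod 360) − 180 = 75.16°.
Going east by 75.16° from +174.964° passes through 180° before reaching -109.876°.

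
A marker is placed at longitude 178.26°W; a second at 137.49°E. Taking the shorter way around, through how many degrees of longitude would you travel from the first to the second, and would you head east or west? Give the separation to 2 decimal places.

Raw difference: 137.49 − -178.26 = 315.75°.
Normalise into (−180°, 180°]: 315.75° − 360° = -44.25°.
Negative ⇒ the second point lies to the west; separation 44.25°.

44.25° west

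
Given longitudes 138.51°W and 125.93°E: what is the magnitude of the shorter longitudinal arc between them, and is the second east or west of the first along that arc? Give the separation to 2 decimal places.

Raw difference: 125.93 − -138.51 = 264.44°.
Normalise into (−180°, 180°]: 264.44° − 360° = -95.56°.
Negative ⇒ the second point lies to the west; separation 95.56°.

95.56° west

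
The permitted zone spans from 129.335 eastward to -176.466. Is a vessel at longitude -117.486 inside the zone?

Band width going east from +129.335° to -176.466°: ((-176.466 − 129.335) mod 360) = 54.199°.
Offset of -117.486° east of the west edge: ((-117.486 − 129.335) mod 360) = 113.179°.
113.179° > 54.199° ⇒ outside.

No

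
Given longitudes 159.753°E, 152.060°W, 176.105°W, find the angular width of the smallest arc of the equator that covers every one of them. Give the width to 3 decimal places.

Sort the longitudes: -176.105°, -152.060°, +159.753°.
Eastward gaps between consecutive values (wrapping around): 24.045°, 311.813°, 24.142°.
Largest gap = 311.813° ⇒ minimal covering band is its complement: 360° − 311.813° = 48.187°.
Band runs from +159.753° eastward to -152.060°, crossing the antimeridian.

48.187°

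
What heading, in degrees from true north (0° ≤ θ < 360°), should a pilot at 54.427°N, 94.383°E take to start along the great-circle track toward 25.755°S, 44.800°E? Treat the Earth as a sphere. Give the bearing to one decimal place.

223.3°

Δλ = 44.800 − 94.383 = -49.583°.
θ = atan2( sin Δλ · cos φ₂ , cos φ₁ · sin φ₂ − sin φ₁ · cos φ₂ · cos Δλ )
  = atan2(-0.68571, -0.72774) = -136.703° → normalised to [0°, 360°): 223.297°.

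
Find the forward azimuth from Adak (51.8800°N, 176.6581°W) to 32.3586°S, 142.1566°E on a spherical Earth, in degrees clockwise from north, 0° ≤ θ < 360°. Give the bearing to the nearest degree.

Δλ = 142.1566 − -176.6581 = 318.8147°; wrapped into (−180°, 180°]: -41.1853°.
θ = atan2( sin Δλ · cos φ₂ , cos φ₁ · sin φ₂ − sin φ₁ · cos φ₂ · cos Δλ )
  = atan2(-0.55624, -0.83053) = -146.188° → normalised to [0°, 360°): 213.812°.

214°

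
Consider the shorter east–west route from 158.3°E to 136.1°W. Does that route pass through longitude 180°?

Yes

Naïve |-136.1 − 158.3| = 294.4° > 180°, so the shorter arc goes the other way round — across 180°.
Signed shortest Δλ = ((-136.1 − 158.3 + 180) mod 360) − 180 = 65.6°.
Going east by 65.6° from +158.3° passes through 180° before reaching -136.1°.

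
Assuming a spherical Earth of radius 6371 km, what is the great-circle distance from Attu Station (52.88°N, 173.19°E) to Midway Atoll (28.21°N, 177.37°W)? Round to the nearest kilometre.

2851 km

Δλ = -177.37 − 173.19 = -350.56°; wrapped into (−180°, 180°]: 9.44°.
Δφ = 28.21 − 52.88 = -24.67°.
a = sin²(Δφ/2) + cos φ₁ · cos φ₂ · sin²(Δλ/2) = 0.049237.
c = 2·atan2(√a, √(1−a)) = 0.44752 rad → d = 6371·c ≈ 2851.12 km.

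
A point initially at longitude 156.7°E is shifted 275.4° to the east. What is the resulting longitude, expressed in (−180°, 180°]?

72.1°E

Start at +156.7°; shift +275.4° → +432.1°.
+432.1° lies outside (−180°, 180°]; subtract 360° → +72.1°.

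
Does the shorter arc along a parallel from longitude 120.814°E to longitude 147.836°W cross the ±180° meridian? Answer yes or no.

Naïve |-147.836 − 120.814| = 268.65° > 180°, so the shorter arc goes the other way round — across 180°.
Signed shortest Δλ = ((-147.836 − 120.814 + 180) mod 360) − 180 = 91.35°.
Going east by 91.35° from +120.814° passes through 180° before reaching -147.836°.

Yes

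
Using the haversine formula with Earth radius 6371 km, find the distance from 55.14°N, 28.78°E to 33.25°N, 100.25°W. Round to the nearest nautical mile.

4890 nmi

Δλ = -100.25 − 28.78 = -129.03°.
Δφ = 33.25 − 55.14 = -21.89°.
a = sin²(Δφ/2) + cos φ₁ · cos φ₂ · sin²(Δλ/2) = 0.425553.
c = 2·atan2(√a, √(1−a)) = 1.42135 rad → d = 6371·c ≈ 9055.40 km ≈ 4889.53 nmi.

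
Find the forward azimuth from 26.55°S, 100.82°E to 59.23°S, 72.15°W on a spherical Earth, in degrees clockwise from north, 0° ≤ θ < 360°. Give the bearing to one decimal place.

Δλ = -72.15 − 100.82 = -172.97°.
θ = atan2( sin Δλ · cos φ₂ , cos φ₁ · sin φ₂ − sin φ₁ · cos φ₂ · cos Δλ )
  = atan2(-0.06261, -0.99557) = -176.401° → normalised to [0°, 360°): 183.599°.

183.6°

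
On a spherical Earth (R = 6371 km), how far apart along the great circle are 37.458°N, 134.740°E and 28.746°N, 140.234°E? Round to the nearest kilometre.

1095 km

Δλ = 140.234 − 134.740 = 5.494°.
Δφ = 28.746 − 37.458 = -8.712°.
a = sin²(Δφ/2) + cos φ₁ · cos φ₂ · sin²(Δλ/2) = 0.007367.
c = 2·atan2(√a, √(1−a)) = 0.17188 rad → d = 6371·c ≈ 1095.04 km.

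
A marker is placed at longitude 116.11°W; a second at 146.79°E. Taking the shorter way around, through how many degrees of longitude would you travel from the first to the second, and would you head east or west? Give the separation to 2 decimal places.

Raw difference: 146.79 − -116.11 = 262.9°.
Normalise into (−180°, 180°]: 262.9° − 360° = -97.1°.
Negative ⇒ the second point lies to the west; separation 97.10°.

97.10° west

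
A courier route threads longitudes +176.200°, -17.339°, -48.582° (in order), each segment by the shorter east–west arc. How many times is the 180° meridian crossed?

1

Leg 1: +176.200° → -17.339°, shortest Δλ = 166.461° (east) — crosses 180°.
Leg 2: -17.339° → -48.582°, shortest Δλ = -31.243° (west) — does not cross 180°.
Total crossings: 1.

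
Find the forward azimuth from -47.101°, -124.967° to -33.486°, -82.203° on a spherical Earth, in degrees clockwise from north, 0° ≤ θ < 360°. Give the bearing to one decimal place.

82.7°

Δλ = -82.203 − -124.967 = 42.764°.
θ = atan2( sin Δλ · cos φ₂ , cos φ₁ · sin φ₂ − sin φ₁ · cos φ₂ · cos Δλ )
  = atan2(0.56628, 0.07298) = 82.657° → normalised to [0°, 360°): 82.657°.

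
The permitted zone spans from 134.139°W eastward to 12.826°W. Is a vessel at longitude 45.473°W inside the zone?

Band width going east from -134.139° to -12.826°: ((-12.826 − -134.139) mod 360) = 121.313°.
Offset of -45.473° east of the west edge: ((-45.473 − -134.139) mod 360) = 88.666°.
88.666° ≤ 121.313° ⇒ inside.

Yes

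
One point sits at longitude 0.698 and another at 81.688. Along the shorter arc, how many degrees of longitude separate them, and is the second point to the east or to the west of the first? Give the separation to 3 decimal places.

80.990° east

Raw difference: 81.688 − 0.698 = 80.99°.
Normalise into (−180°, 180°]: 80.99° stays 80.99°.
Positive ⇒ the second point lies to the east; separation 80.990°.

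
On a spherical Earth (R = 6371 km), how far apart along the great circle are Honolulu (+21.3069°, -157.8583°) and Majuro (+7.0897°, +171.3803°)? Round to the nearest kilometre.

Δλ = 171.3803 − -157.8583 = 329.2386°; wrapped into (−180°, 180°]: -30.7614°.
Δφ = 7.0897 − 21.3069 = -14.2172°.
a = sin²(Δφ/2) + cos φ₁ · cos φ₂ · sin²(Δλ/2) = 0.080352.
c = 2·atan2(√a, √(1−a)) = 0.57481 rad → d = 6371·c ≈ 3662.12 km.

3662 km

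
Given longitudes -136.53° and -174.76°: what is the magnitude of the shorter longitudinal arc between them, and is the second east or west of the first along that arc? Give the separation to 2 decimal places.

38.23° west

Raw difference: -174.76 − -136.53 = -38.23°.
Normalise into (−180°, 180°]: -38.23° stays -38.23°.
Negative ⇒ the second point lies to the west; separation 38.23°.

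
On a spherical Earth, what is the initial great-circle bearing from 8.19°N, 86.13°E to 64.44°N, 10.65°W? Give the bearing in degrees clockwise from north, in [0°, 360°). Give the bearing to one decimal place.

Δλ = -10.65 − 86.13 = -96.78°.
θ = atan2( sin Δλ · cos φ₂ , cos φ₁ · sin φ₂ − sin φ₁ · cos φ₂ · cos Δλ )
  = atan2(-0.42844, 0.90019) = -25.452° → normalised to [0°, 360°): 334.548°.

334.5°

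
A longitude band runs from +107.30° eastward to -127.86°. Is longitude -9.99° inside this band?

Band width going east from +107.30° to -127.86°: ((-127.86 − 107.30) mod 360) = 124.84°.
Offset of -9.99° east of the west edge: ((-9.99 − 107.30) mod 360) = 242.71°.
242.71° > 124.84° ⇒ outside.

No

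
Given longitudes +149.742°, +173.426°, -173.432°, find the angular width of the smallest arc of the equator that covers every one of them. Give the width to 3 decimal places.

36.826°

Sort the longitudes: -173.432°, +149.742°, +173.426°.
Eastward gaps between consecutive values (wrapping around): 323.174°, 23.684°, 13.142°.
Largest gap = 323.174° ⇒ minimal covering band is its complement: 360° − 323.174° = 36.826°.
Band runs from +149.742° eastward to -173.432°, crossing the antimeridian.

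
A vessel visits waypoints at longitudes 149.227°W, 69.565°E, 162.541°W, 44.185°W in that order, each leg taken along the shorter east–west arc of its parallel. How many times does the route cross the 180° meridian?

2

Leg 1: -149.227° → +69.565°, shortest Δλ = -141.208° (west) — crosses 180°.
Leg 2: +69.565° → -162.541°, shortest Δλ = 127.894° (east) — crosses 180°.
Leg 3: -162.541° → -44.185°, shortest Δλ = 118.356° (east) — does not cross 180°.
Total crossings: 2.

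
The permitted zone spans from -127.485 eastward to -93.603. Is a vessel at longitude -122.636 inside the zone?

Band width going east from -127.485° to -93.603°: ((-93.603 − -127.485) mod 360) = 33.882°.
Offset of -122.636° east of the west edge: ((-122.636 − -127.485) mod 360) = 4.849°.
4.849° ≤ 33.882° ⇒ inside.

Yes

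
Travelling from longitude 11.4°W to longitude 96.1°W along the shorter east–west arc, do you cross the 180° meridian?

Signed shortest Δλ = ((-96.1 − -11.4 + 180) mod 360) − 180 = -84.7°.
Going west by 84.7° from -11.4° reaches -96.1° without touching 180°.

No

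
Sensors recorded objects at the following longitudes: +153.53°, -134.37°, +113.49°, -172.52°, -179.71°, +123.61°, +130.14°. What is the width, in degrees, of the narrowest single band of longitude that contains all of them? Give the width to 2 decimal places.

Sort the longitudes: -179.71°, -172.52°, -134.37°, +113.49°, +123.61°, +130.14°, +153.53°.
Eastward gaps between consecutive values (wrapping around): 7.19°, 38.15°, 247.86°, 10.12°, 6.53°, 23.39°, 26.76°.
Largest gap = 247.86° ⇒ minimal covering band is its complement: 360° − 247.86° = 112.14°.
Band runs from +113.49° eastward to -134.37°, crossing the antimeridian.

112.14°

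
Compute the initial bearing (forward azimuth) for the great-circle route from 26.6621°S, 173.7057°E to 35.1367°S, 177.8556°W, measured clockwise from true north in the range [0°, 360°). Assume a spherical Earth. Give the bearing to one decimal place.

141.6°

Δλ = -177.8556 − 173.7057 = -351.5613°; wrapped into (−180°, 180°]: 8.4387°.
θ = atan2( sin Δλ · cos φ₂ , cos φ₁ · sin φ₂ − sin φ₁ · cos φ₂ · cos Δλ )
  = atan2(0.12001, -0.15134) = 141.587° → normalised to [0°, 360°): 141.587°.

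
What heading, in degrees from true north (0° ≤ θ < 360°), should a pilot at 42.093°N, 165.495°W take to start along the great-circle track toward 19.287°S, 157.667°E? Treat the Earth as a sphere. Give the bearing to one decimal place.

217.0°

Δλ = 157.667 − -165.495 = 323.162°; wrapped into (−180°, 180°]: -36.838°.
θ = atan2( sin Δλ · cos φ₂ , cos φ₁ · sin φ₂ − sin φ₁ · cos φ₂ · cos Δλ )
  = atan2(-0.56591, -0.75148) = -143.018° → normalised to [0°, 360°): 216.982°.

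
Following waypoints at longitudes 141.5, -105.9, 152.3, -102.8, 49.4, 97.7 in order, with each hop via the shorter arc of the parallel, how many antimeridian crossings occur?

Leg 1: +141.5° → -105.9°, shortest Δλ = 112.6° (east) — crosses 180°.
Leg 2: -105.9° → +152.3°, shortest Δλ = -101.8° (west) — crosses 180°.
Leg 3: +152.3° → -102.8°, shortest Δλ = 104.9° (east) — crosses 180°.
Leg 4: -102.8° → +49.4°, shortest Δλ = 152.2° (east) — does not cross 180°.
Leg 5: +49.4° → +97.7°, shortest Δλ = 48.3° (east) — does not cross 180°.
Total crossings: 3.

3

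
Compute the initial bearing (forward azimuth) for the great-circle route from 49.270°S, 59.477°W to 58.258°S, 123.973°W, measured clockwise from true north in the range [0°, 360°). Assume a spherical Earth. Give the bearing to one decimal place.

231.1°

Δλ = -123.973 − -59.477 = -64.496°.
θ = atan2( sin Δλ · cos φ₂ , cos φ₁ · sin φ₂ − sin φ₁ · cos φ₂ · cos Δλ )
  = atan2(-0.47483, -0.38324) = -128.907° → normalised to [0°, 360°): 231.093°.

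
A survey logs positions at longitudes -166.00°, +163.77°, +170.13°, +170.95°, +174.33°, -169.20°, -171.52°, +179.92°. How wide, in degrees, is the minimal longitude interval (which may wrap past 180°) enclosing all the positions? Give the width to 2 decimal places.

Sort the longitudes: -171.52°, -169.20°, -166.00°, +163.77°, +170.13°, +170.95°, +174.33°, +179.92°.
Eastward gaps between consecutive values (wrapping around): 2.32°, 3.20°, 329.77°, 6.36°, 0.82°, 3.38°, 5.59°, 8.56°.
Largest gap = 329.77° ⇒ minimal covering band is its complement: 360° − 329.77° = 30.23°.
Band runs from +163.77° eastward to -166.00°, crossing the antimeridian.

30.23°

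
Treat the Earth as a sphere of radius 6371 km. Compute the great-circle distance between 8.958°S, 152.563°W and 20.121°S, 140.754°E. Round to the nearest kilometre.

Δλ = 140.754 − -152.563 = 293.317°; wrapped into (−180°, 180°]: -66.683°.
Δφ = -20.121 − -8.958 = -11.163°.
a = sin²(Δφ/2) + cos φ₁ · cos φ₂ · sin²(Δλ/2) = 0.289654.
c = 2·atan2(√a, √(1−a)) = 1.13659 rad → d = 6371·c ≈ 7241.20 km.

7241 km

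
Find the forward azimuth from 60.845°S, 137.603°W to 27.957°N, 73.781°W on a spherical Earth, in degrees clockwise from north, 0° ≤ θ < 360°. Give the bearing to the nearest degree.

54°

Δλ = -73.781 − -137.603 = 63.822°.
θ = atan2( sin Δλ · cos φ₂ , cos φ₁ · sin φ₂ − sin φ₁ · cos φ₂ · cos Δλ )
  = atan2(0.79270, 0.56870) = 54.344° → normalised to [0°, 360°): 54.344°.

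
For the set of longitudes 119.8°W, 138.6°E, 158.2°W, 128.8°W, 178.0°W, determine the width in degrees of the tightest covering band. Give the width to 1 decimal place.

101.6°

Sort the longitudes: -178.0°, -158.2°, -128.8°, -119.8°, +138.6°.
Eastward gaps between consecutive values (wrapping around): 19.8°, 29.4°, 9.0°, 258.4°, 43.4°.
Largest gap = 258.4° ⇒ minimal covering band is its complement: 360° − 258.4° = 101.6°.
Band runs from +138.6° eastward to -119.8°, crossing the antimeridian.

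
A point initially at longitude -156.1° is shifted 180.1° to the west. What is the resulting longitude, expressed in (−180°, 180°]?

+23.8°

Start at -156.1°; shift −180.1° → -336.2°.
-336.2° lies outside (−180°, 180°]; add 360° → +23.8°.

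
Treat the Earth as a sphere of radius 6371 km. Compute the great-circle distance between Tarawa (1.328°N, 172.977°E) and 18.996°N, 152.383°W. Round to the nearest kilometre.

4254 km

Δλ = -152.383 − 172.977 = -325.360°; wrapped into (−180°, 180°]: 34.640°.
Δφ = 18.996 − 1.328 = 17.668°.
a = sin²(Δφ/2) + cos φ₁ · cos φ₂ · sin²(Δλ/2) = 0.107365.
c = 2·atan2(√a, √(1−a)) = 0.66767 rad → d = 6371·c ≈ 4253.70 km.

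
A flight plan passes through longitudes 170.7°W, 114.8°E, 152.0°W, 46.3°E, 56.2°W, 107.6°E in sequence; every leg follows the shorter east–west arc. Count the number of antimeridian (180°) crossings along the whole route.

Leg 1: -170.7° → +114.8°, shortest Δλ = -74.5° (west) — crosses 180°.
Leg 2: +114.8° → -152.0°, shortest Δλ = 93.2° (east) — crosses 180°.
Leg 3: -152.0° → +46.3°, shortest Δλ = -161.7° (west) — crosses 180°.
Leg 4: +46.3° → -56.2°, shortest Δλ = -102.5° (west) — does not cross 180°.
Leg 5: -56.2° → +107.6°, shortest Δλ = 163.8° (east) — does not cross 180°.
Total crossings: 3.

3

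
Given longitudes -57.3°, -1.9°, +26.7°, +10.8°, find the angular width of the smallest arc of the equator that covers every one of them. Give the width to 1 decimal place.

Sort the longitudes: -57.3°, -1.9°, +10.8°, +26.7°.
Eastward gaps between consecutive values (wrapping around): 55.4°, 12.7°, 15.9°, 276.0°.
Largest gap = 276.0° ⇒ minimal covering band is its complement: 360° − 276.0° = 84.0°.
Band runs from -57.3° eastward to +26.7°.

84.0°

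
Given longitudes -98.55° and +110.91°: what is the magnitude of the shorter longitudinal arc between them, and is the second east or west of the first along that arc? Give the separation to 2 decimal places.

Raw difference: 110.91 − -98.55 = 209.46°.
Normalise into (−180°, 180°]: 209.46° − 360° = -150.54°.
Negative ⇒ the second point lies to the west; separation 150.54°.

150.54° west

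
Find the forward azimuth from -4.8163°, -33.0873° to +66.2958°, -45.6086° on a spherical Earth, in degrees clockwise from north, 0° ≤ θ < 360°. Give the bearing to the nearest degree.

355°

Δλ = -45.6086 − -33.0873 = -12.5213°.
θ = atan2( sin Δλ · cos φ₂ , cos φ₁ · sin φ₂ − sin φ₁ · cos φ₂ · cos Δλ )
  = atan2(-0.08716, 0.94535) = -5.268° → normalised to [0°, 360°): 354.732°.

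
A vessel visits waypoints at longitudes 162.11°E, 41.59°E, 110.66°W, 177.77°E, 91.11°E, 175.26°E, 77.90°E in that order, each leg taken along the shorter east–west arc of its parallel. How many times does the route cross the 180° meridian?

1

Leg 1: +162.11° → +41.59°, shortest Δλ = -120.52° (west) — does not cross 180°.
Leg 2: +41.59° → -110.66°, shortest Δλ = -152.25° (west) — does not cross 180°.
Leg 3: -110.66° → +177.77°, shortest Δλ = -71.57° (west) — crosses 180°.
Leg 4: +177.77° → +91.11°, shortest Δλ = -86.66° (west) — does not cross 180°.
Leg 5: +91.11° → +175.26°, shortest Δλ = 84.15° (east) — does not cross 180°.
Leg 6: +175.26° → +77.90°, shortest Δλ = -97.36° (west) — does not cross 180°.
Total crossings: 1.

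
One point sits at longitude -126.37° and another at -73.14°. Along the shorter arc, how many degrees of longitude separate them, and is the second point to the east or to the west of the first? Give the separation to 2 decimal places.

53.23° east

Raw difference: -73.14 − -126.37 = 53.23°.
Normalise into (−180°, 180°]: 53.23° stays 53.23°.
Positive ⇒ the second point lies to the east; separation 53.23°.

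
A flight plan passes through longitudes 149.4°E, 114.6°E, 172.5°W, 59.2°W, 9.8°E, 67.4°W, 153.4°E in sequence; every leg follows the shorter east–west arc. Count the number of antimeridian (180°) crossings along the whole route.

Leg 1: +149.4° → +114.6°, shortest Δλ = -34.8° (west) — does not cross 180°.
Leg 2: +114.6° → -172.5°, shortest Δλ = 72.9° (east) — crosses 180°.
Leg 3: -172.5° → -59.2°, shortest Δλ = 113.3° (east) — does not cross 180°.
Leg 4: -59.2° → +9.8°, shortest Δλ = 69.0° (east) — does not cross 180°.
Leg 5: +9.8° → -67.4°, shortest Δλ = -77.2° (west) — does not cross 180°.
Leg 6: -67.4° → +153.4°, shortest Δλ = -139.2° (west) — crosses 180°.
Total crossings: 2.

2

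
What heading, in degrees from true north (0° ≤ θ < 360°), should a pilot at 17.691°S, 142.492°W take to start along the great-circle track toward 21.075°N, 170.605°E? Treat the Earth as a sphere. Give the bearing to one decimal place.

Δλ = 170.605 − -142.492 = 313.097°; wrapped into (−180°, 180°]: -46.903°.
θ = atan2( sin Δλ · cos φ₂ , cos φ₁ · sin φ₂ − sin φ₁ · cos φ₂ · cos Δλ )
  = atan2(-0.68136, 0.53632) = -51.792° → normalised to [0°, 360°): 308.208°.

308.2°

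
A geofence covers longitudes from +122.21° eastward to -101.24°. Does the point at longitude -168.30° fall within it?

Yes

Band width going east from +122.21° to -101.24°: ((-101.24 − 122.21) mod 360) = 136.55°.
Offset of -168.30° east of the west edge: ((-168.30 − 122.21) mod 360) = 69.49°.
69.49° ≤ 136.55° ⇒ inside.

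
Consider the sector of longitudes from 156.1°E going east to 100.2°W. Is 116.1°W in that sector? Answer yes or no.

Band width going east from +156.1° to -100.2°: ((-100.2 − 156.1) mod 360) = 103.7°.
Offset of -116.1° east of the west edge: ((-116.1 − 156.1) mod 360) = 87.8°.
87.8° ≤ 103.7° ⇒ inside.

Yes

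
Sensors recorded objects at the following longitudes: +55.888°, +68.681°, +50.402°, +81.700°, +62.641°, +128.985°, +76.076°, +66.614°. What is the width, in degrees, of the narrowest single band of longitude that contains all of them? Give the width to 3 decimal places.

Sort the longitudes: +50.402°, +55.888°, +62.641°, +66.614°, +68.681°, +76.076°, +81.700°, +128.985°.
Eastward gaps between consecutive values (wrapping around): 5.486°, 6.753°, 3.973°, 2.067°, 7.395°, 5.624°, 47.285°, 281.417°.
Largest gap = 281.417° ⇒ minimal covering band is its complement: 360° − 281.417° = 78.583°.
Band runs from +50.402° eastward to +128.985°.

78.583°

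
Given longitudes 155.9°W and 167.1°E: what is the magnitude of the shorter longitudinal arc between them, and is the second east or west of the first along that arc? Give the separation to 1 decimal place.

37.0° west

Raw difference: 167.1 − -155.9 = 323.0°.
Normalise into (−180°, 180°]: 323.0° − 360° = -37.0°.
Negative ⇒ the second point lies to the west; separation 37.0°.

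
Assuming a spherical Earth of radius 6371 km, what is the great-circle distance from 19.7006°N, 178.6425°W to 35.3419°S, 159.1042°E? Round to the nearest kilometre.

6555 km

Δλ = 159.1042 − -178.6425 = 337.7467°; wrapped into (−180°, 180°]: -22.2533°.
Δφ = -35.3419 − 19.7006 = -55.0425°.
a = sin²(Δφ/2) + cos φ₁ · cos φ₂ · sin²(Δλ/2) = 0.242115.
c = 2·atan2(√a, √(1−a)) = 1.02889 rad → d = 6371·c ≈ 6555.06 km.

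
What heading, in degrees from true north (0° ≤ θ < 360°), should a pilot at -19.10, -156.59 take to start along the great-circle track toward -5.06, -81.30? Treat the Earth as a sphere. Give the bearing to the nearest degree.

90°

Δλ = -81.30 − -156.59 = 75.29°.
θ = atan2( sin Δλ · cos φ₂ , cos φ₁ · sin φ₂ − sin φ₁ · cos φ₂ · cos Δλ )
  = atan2(0.96345, -0.00058) = 90.034° → normalised to [0°, 360°): 90.034°.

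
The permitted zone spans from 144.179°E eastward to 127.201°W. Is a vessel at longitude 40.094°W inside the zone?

Band width going east from +144.179° to -127.201°: ((-127.201 − 144.179) mod 360) = 88.620°.
Offset of -40.094° east of the west edge: ((-40.094 − 144.179) mod 360) = 175.727°.
175.727° > 88.620° ⇒ outside.

No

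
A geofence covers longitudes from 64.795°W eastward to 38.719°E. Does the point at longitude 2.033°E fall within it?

Band width going east from -64.795° to +38.719°: ((38.719 − -64.795) mod 360) = 103.514°.
Offset of +2.033° east of the west edge: ((2.033 − -64.795) mod 360) = 66.828°.
66.828° ≤ 103.514° ⇒ inside.

Yes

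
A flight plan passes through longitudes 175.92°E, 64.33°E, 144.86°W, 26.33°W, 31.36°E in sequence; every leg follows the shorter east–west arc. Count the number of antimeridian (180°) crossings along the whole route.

Leg 1: +175.92° → +64.33°, shortest Δλ = -111.59° (west) — does not cross 180°.
Leg 2: +64.33° → -144.86°, shortest Δλ = 150.81° (east) — crosses 180°.
Leg 3: -144.86° → -26.33°, shortest Δλ = 118.53° (east) — does not cross 180°.
Leg 4: -26.33° → +31.36°, shortest Δλ = 57.69° (east) — does not cross 180°.
Total crossings: 1.

1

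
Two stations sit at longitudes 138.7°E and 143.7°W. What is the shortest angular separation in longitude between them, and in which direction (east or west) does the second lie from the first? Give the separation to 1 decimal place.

Raw difference: -143.7 − 138.7 = -282.4°.
Normalise into (−180°, 180°]: -282.4° + 360° = 77.6°.
Positive ⇒ the second point lies to the east; separation 77.6°.

77.6° east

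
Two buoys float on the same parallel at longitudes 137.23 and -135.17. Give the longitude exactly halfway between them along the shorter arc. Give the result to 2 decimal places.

-178.97°

Signed shortest Δλ from +137.23° to -135.17° is +87.60°.
Midpoint longitude = +137.23° + (+87.60°)/2 = +137.23° + 43.80° = +181.03°.
Normalise into (−180°, 180°]: -178.97°.
(The naïve average (+137.23 + -135.17)/2 = 1.03° is on the wrong side of the globe.)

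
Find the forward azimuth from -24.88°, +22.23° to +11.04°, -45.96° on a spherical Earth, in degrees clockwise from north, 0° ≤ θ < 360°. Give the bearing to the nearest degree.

Δλ = -45.96 − 22.23 = -68.19°.
θ = atan2( sin Δλ · cos φ₂ , cos φ₁ · sin φ₂ − sin φ₁ · cos φ₂ · cos Δλ )
  = atan2(-0.91124, 0.32714) = -70.252° → normalised to [0°, 360°): 289.748°.

290°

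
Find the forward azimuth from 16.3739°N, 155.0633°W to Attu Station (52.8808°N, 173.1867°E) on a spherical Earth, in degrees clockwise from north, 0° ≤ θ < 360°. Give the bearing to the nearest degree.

Δλ = 173.1867 − -155.0633 = 328.2500°; wrapped into (−180°, 180°]: -31.7500°.
θ = atan2( sin Δλ · cos φ₂ , cos φ₁ · sin φ₂ − sin φ₁ · cos φ₂ · cos Δλ )
  = atan2(-0.31756, 0.62038) = -27.107° → normalised to [0°, 360°): 332.893°.

333°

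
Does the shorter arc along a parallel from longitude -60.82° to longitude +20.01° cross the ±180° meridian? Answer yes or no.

No

Signed shortest Δλ = ((20.01 − -60.82 + 180) mod 360) − 180 = 80.83°.
Going east by 80.83° from -60.82° reaches +20.01° without touching 180°.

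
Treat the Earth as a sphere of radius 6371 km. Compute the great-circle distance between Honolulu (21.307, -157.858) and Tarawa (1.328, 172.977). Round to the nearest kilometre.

3863 km

Δλ = 172.977 − -157.858 = 330.835°; wrapped into (−180°, 180°]: -29.165°.
Δφ = 1.328 − 21.307 = -19.979°.
a = sin²(Δφ/2) + cos φ₁ · cos φ₂ · sin²(Δλ/2) = 0.089132.
c = 2·atan2(√a, √(1−a)) = 0.60635 rad → d = 6371·c ≈ 3863.03 km.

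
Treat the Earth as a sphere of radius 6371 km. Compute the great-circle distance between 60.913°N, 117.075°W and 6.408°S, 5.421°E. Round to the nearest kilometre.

12334 km

Δλ = 5.421 − -117.075 = 122.496°.
Δφ = -6.408 − 60.913 = -67.321°.
a = sin²(Δφ/2) + cos φ₁ · cos φ₂ · sin²(Δλ/2) = 0.678536.
c = 2·atan2(√a, √(1−a)) = 1.93593 rad → d = 6371·c ≈ 12333.80 km.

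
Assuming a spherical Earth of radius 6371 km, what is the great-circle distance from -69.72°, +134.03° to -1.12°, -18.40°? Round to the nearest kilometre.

11874 km

Δλ = -18.40 − 134.03 = -152.43°.
Δφ = -1.12 − -69.72 = 68.60°.
a = sin²(Δφ/2) + cos φ₁ · cos φ₂ · sin²(Δλ/2) = 0.644428.
c = 2·atan2(√a, √(1−a)) = 1.86383 rad → d = 6371·c ≈ 11874.45 km.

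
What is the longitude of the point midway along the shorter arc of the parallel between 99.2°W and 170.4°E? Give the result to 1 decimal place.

Signed shortest Δλ from -99.2° to +170.4° is -90.4°.
Midpoint longitude = -99.2° + (-90.4°)/2 = -99.2° − 45.2° = -144.4°.
(The naïve average (-99.2 + +170.4)/2 = 35.6° is on the wrong side of the globe.)

144.4°W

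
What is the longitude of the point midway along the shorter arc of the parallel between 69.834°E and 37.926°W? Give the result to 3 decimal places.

Signed shortest Δλ from +69.834° to -37.926° is -107.760°.
Midpoint longitude = +69.834° + (-107.760°)/2 = +69.834° − 53.880° = +15.954°.

15.954°E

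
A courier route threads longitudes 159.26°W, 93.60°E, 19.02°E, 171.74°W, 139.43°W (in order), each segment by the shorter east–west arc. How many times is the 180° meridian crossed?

Leg 1: -159.26° → +93.60°, shortest Δλ = -107.14° (west) — crosses 180°.
Leg 2: +93.60° → +19.02°, shortest Δλ = -74.58° (west) — does not cross 180°.
Leg 3: +19.02° → -171.74°, shortest Δλ = 169.24° (east) — crosses 180°.
Leg 4: -171.74° → -139.43°, shortest Δλ = 32.31° (east) — does not cross 180°.
Total crossings: 2.

2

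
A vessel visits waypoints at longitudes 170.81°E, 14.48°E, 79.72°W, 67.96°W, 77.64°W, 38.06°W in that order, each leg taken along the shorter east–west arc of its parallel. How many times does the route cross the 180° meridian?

Leg 1: +170.81° → +14.48°, shortest Δλ = -156.33° (west) — does not cross 180°.
Leg 2: +14.48° → -79.72°, shortest Δλ = -94.2° (west) — does not cross 180°.
Leg 3: -79.72° → -67.96°, shortest Δλ = 11.76° (east) — does not cross 180°.
Leg 4: -67.96° → -77.64°, shortest Δλ = -9.68° (west) — does not cross 180°.
Leg 5: -77.64° → -38.06°, shortest Δλ = 39.58° (east) — does not cross 180°.
Total crossings: 0.

0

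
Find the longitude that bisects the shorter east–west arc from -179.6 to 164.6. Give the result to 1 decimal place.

+172.5°

Signed shortest Δλ from -179.6° to +164.6° is -15.8°.
Midpoint longitude = -179.6° + (-15.8°)/2 = -179.6° − 7.9° = -187.5°.
Normalise into (−180°, 180°]: +172.5°.
(The naïve average (-179.6 + +164.6)/2 = -7.5° is on the wrong side of the globe.)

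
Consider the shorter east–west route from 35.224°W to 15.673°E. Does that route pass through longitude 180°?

Signed shortest Δλ = ((15.673 − -35.224 + 180) mod 360) − 180 = 50.897°.
Going east by 50.897° from -35.224° reaches +15.673° without touching 180°.

No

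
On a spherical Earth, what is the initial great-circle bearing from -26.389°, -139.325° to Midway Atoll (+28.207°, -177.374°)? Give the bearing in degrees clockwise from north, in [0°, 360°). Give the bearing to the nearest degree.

323°

Δλ = -177.374 − -139.325 = -38.049°.
θ = atan2( sin Δλ · cos φ₂ , cos φ₁ · sin φ₂ − sin φ₁ · cos φ₂ · cos Δλ )
  = atan2(-0.54314, 0.73185) = -36.581° → normalised to [0°, 360°): 323.419°.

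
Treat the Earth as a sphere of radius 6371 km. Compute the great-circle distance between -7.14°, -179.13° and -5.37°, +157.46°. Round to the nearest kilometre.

Δλ = 157.46 − -179.13 = 336.59°; wrapped into (−180°, 180°]: -23.41°.
Δφ = -5.37 − -7.14 = 1.77°.
a = sin²(Δφ/2) + cos φ₁ · cos φ₂ · sin²(Δλ/2) = 0.040898.
c = 2·atan2(√a, √(1−a)) = 0.40727 rad → d = 6371·c ≈ 2594.73 km.

2595 km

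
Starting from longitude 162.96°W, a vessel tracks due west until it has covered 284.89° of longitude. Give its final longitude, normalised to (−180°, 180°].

87.85°W

Start at -162.96°; shift −284.89° → -447.85°.
-447.85° lies outside (−180°, 180°]; add 360° → -87.85°.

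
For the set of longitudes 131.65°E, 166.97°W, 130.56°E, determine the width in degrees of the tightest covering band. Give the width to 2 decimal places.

62.47°

Sort the longitudes: -166.97°, +130.56°, +131.65°.
Eastward gaps between consecutive values (wrapping around): 297.53°, 1.09°, 61.38°.
Largest gap = 297.53° ⇒ minimal covering band is its complement: 360° − 297.53° = 62.47°.
Band runs from +130.56° eastward to -166.97°, crossing the antimeridian.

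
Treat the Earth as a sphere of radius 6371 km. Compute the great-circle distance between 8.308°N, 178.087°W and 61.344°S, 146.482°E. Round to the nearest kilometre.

Δλ = 146.482 − -178.087 = 324.569°; wrapped into (−180°, 180°]: -35.431°.
Δφ = -61.344 − 8.308 = -69.652°.
a = sin²(Δφ/2) + cos φ₁ · cos φ₂ · sin²(Δλ/2) = 0.370076.
c = 2·atan2(√a, √(1−a)) = 1.30793 rad → d = 6371·c ≈ 8332.84 km.

8333 km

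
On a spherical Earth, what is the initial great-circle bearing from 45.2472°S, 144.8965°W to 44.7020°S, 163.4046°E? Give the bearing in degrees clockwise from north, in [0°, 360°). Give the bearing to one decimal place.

Δλ = 163.4046 − -144.8965 = 308.3011°; wrapped into (−180°, 180°]: -51.6989°.
θ = atan2( sin Δλ · cos φ₂ , cos φ₁ · sin φ₂ − sin φ₁ · cos φ₂ · cos Δλ )
  = atan2(-0.55779, -0.18240) = -108.108° → normalised to [0°, 360°): 251.892°.

251.9°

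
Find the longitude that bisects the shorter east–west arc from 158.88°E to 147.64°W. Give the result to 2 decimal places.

Signed shortest Δλ from +158.88° to -147.64° is +53.48°.
Midpoint longitude = +158.88° + (+53.48°)/2 = +158.88° + 26.74° = +185.62°.
Normalise into (−180°, 180°]: -174.38°.
(The naïve average (+158.88 + -147.64)/2 = 5.62° is on the wrong side of the globe.)

174.38°W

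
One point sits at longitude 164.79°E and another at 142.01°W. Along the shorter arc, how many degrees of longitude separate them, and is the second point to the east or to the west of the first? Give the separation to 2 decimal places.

53.20° east

Raw difference: -142.01 − 164.79 = -306.8°.
Normalise into (−180°, 180°]: -306.8° + 360° = 53.2°.
Positive ⇒ the second point lies to the east; separation 53.20°.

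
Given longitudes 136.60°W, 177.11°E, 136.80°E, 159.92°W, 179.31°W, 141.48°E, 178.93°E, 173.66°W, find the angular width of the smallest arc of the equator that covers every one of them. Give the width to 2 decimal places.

86.60°

Sort the longitudes: -179.31°, -173.66°, -159.92°, -136.60°, +136.80°, +141.48°, +177.11°, +178.93°.
Eastward gaps between consecutive values (wrapping around): 5.65°, 13.74°, 23.32°, 273.40°, 4.68°, 35.63°, 1.82°, 1.76°.
Largest gap = 273.40° ⇒ minimal covering band is its complement: 360° − 273.40° = 86.60°.
Band runs from +136.80° eastward to -136.60°, crossing the antimeridian.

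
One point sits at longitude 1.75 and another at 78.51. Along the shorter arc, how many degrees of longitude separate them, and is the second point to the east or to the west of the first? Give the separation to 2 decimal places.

Raw difference: 78.51 − 1.75 = 76.76°.
Normalise into (−180°, 180°]: 76.76° stays 76.76°.
Positive ⇒ the second point lies to the east; separation 76.76°.

76.76° east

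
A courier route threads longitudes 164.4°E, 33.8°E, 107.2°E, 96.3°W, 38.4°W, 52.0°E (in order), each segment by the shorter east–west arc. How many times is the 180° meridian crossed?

Leg 1: +164.4° → +33.8°, shortest Δλ = -130.6° (west) — does not cross 180°.
Leg 2: +33.8° → +107.2°, shortest Δλ = 73.4° (east) — does not cross 180°.
Leg 3: +107.2° → -96.3°, shortest Δλ = 156.5° (east) — crosses 180°.
Leg 4: -96.3° → -38.4°, shortest Δλ = 57.9° (east) — does not cross 180°.
Leg 5: -38.4° → +52.0°, shortest Δλ = 90.4° (east) — does not cross 180°.
Total crossings: 1.

1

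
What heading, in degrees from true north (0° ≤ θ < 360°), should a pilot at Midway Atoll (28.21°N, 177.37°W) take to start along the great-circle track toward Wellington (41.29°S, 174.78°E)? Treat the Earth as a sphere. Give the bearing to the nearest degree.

Δλ = 174.78 − -177.37 = 352.15°; wrapped into (−180°, 180°]: -7.85°.
θ = atan2( sin Δλ · cos φ₂ , cos φ₁ · sin φ₂ − sin φ₁ · cos φ₂ · cos Δλ )
  = atan2(-0.10262, -0.93334) = -173.725° → normalised to [0°, 360°): 186.275°.

186°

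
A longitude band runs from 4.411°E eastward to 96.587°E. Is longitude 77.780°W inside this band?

No

Band width going east from +4.411° to +96.587°: ((96.587 − 4.411) mod 360) = 92.176°.
Offset of -77.780° east of the west edge: ((-77.780 − 4.411) mod 360) = 277.809°.
277.809° > 92.176° ⇒ outside.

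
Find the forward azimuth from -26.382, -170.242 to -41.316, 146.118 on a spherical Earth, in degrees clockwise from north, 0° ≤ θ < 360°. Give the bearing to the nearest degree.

Δλ = 146.118 − -170.242 = 316.360°; wrapped into (−180°, 180°]: -43.640°.
θ = atan2( sin Δλ · cos φ₂ , cos φ₁ · sin φ₂ − sin φ₁ · cos φ₂ · cos Δλ )
  = atan2(-0.51834, -0.34992) = -124.023° → normalised to [0°, 360°): 235.977°.

236°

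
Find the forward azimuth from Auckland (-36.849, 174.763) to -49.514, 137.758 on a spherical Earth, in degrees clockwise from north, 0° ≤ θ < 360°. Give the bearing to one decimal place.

Δλ = 137.758 − 174.763 = -37.005°.
θ = atan2( sin Δλ · cos φ₂ , cos φ₁ · sin φ₂ − sin φ₁ · cos φ₂ · cos Δλ )
  = atan2(-0.39078, -0.29768) = -127.298° → normalised to [0°, 360°): 232.702°.

232.7°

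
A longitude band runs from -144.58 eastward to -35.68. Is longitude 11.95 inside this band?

Band width going east from -144.58° to -35.68°: ((-35.68 − -144.58) mod 360) = 108.90°.
Offset of +11.95° east of the west edge: ((11.95 − -144.58) mod 360) = 156.53°.
156.53° > 108.90° ⇒ outside.

No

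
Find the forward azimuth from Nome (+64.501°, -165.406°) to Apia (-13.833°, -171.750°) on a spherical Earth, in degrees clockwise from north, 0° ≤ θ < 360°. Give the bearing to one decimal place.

186.3°

Δλ = -171.750 − -165.406 = -6.344°.
θ = atan2( sin Δλ · cos φ₂ , cos φ₁ · sin φ₂ − sin φ₁ · cos φ₂ · cos Δλ )
  = atan2(-0.10729, -0.97398) = -173.714° → normalised to [0°, 360°): 186.286°.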